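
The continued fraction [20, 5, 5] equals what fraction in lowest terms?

525/26

Using pₖ = aₖpₖ₋₁ + pₖ₋₂ and qₖ = aₖqₖ₋₁ + qₖ₋₂:
  k=0: a=20, p=20, q=1
  k=1: a=5, p=101, q=5
  k=2: a=5, p=525, q=26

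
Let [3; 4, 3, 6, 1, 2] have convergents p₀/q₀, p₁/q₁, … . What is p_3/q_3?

265/82

Using pₖ = aₖpₖ₋₁ + pₖ₋₂, qₖ = aₖqₖ₋₁ + qₖ₋₂ (with p₋₁=1, p₋₂=0, q₋₁=0, q₋₂=1):
  k=0: a=3, p=3, q=1
  k=1: a=4, p=13, q=4
  k=2: a=3, p=42, q=13
  k=3: a=6, p=265, q=82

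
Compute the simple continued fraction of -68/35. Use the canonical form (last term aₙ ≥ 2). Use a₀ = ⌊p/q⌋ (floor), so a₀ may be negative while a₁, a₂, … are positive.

-68 = -2*35 + 2
35 = 17*2 + 1
2 = 2*1 + 0  (stop)
So -68/35 = [-2; 17, 2].

[-2; 17, 2]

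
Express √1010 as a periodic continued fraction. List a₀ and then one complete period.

a₀ = ⌊√1010⌋ = 31.
With m₀=0, d₀=1 and mₖ₊₁ = dₖaₖ − mₖ, dₖ₊₁ = (n − mₖ₊₁²)/dₖ, aₖ₊₁ = ⌊(a₀+mₖ₊₁)/dₖ₊₁⌋:
  k=1: m=31, d=49, a=1
  k=2: m=18, d=14, a=3
  k=3: m=24, d=31, a=1
  k=4: m=7, d=31, a=1
  k=5: m=24, d=14, a=3
  k=6: m=18, d=49, a=1
  k=7: m=31, d=1, a=62
d=1 and a=2a₀=62 at k=7, so the next step gives (m, d) = (31, 49) again — its k=1 value — and the period has length 7.

[31; 1, 3, 1, 1, 3, 1, 62]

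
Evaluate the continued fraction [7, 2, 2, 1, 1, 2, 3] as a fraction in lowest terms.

779/105

Using pₖ = aₖpₖ₋₁ + pₖ₋₂ and qₖ = aₖqₖ₋₁ + qₖ₋₂:
  k=0: a=7, p=7, q=1
  k=1: a=2, p=15, q=2
  k=2: a=2, p=37, q=5
  k=3: a=1, p=52, q=7
  k=4: a=1, p=89, q=12
  k=5: a=2, p=230, q=31
  k=6: a=3, p=779, q=105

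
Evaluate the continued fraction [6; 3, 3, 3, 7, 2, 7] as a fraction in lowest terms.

Using pₖ = aₖpₖ₋₁ + pₖ₋₂ and qₖ = aₖqₖ₋₁ + qₖ₋₂:
  k=0: a=6, p=6, q=1
  k=1: a=3, p=19, q=3
  k=2: a=3, p=63, q=10
  k=3: a=3, p=208, q=33
  k=4: a=7, p=1519, q=241
  k=5: a=2, p=3246, q=515
  k=6: a=7, p=24241, q=3846

24241/3846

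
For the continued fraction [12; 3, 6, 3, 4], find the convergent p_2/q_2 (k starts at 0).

234/19

Using pₖ = aₖpₖ₋₁ + pₖ₋₂, qₖ = aₖqₖ₋₁ + qₖ₋₂ (with p₋₁=1, p₋₂=0, q₋₁=0, q₋₂=1):
  k=0: a=12, p=12, q=1
  k=1: a=3, p=37, q=3
  k=2: a=6, p=234, q=19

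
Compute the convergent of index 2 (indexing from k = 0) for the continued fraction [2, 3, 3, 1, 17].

Using pₖ = aₖpₖ₋₁ + pₖ₋₂, qₖ = aₖqₖ₋₁ + qₖ₋₂ (with p₋₁=1, p₋₂=0, q₋₁=0, q₋₂=1):
  k=0: a=2, p=2, q=1
  k=1: a=3, p=7, q=3
  k=2: a=3, p=23, q=10

23/10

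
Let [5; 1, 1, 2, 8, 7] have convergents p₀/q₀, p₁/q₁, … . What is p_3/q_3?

28/5

Using pₖ = aₖpₖ₋₁ + pₖ₋₂, qₖ = aₖqₖ₋₁ + qₖ₋₂ (with p₋₁=1, p₋₂=0, q₋₁=0, q₋₂=1):
  k=0: a=5, p=5, q=1
  k=1: a=1, p=6, q=1
  k=2: a=1, p=11, q=2
  k=3: a=2, p=28, q=5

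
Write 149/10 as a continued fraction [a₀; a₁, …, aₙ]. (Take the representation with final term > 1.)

[14; 1, 9]

149 = 14×10 + 9
10 = 1×9 + 1
9 = 9×1 + 0  (stop)
So 149/10 = [14; 1, 9].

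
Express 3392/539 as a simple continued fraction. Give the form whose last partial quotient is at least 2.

3392 = 6·539 + 158
539 = 3·158 + 65
158 = 2·65 + 28
65 = 2·28 + 9
28 = 3·9 + 1
9 = 9·1 + 0  (stop)
So 3392/539 = [6; 3, 2, 2, 3, 9].

[6; 3, 2, 2, 3, 9]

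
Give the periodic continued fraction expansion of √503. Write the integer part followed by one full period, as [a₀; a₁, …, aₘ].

[22; 2, 2, 1, 21, 1, 2, 2, 44]

a₀ = ⌊√503⌋ = 22.
With m₀=0, d₀=1 and mₖ₊₁ = dₖaₖ − mₖ, dₖ₊₁ = (n − mₖ₊₁²)/dₖ, aₖ₊₁ = ⌊(a₀+mₖ₊₁)/dₖ₊₁⌋:
  k=1: m=22, d=19, a=2
  k=2: m=16, d=13, a=2
  k=3: m=10, d=31, a=1
  k=4: m=21, d=2, a=21
  k=5: m=21, d=31, a=1
  k=6: m=10, d=13, a=2
  k=7: m=16, d=19, a=2
  k=8: m=22, d=1, a=44
d=1 and a=2a₀=44 at k=8, so the next step gives (m, d) = (22, 19) again — its k=1 value — and the period has length 8.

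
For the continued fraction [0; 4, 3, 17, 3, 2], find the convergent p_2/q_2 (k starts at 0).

3/13

Using pₖ = aₖpₖ₋₁ + pₖ₋₂, qₖ = aₖqₖ₋₁ + qₖ₋₂ (with p₋₁=1, p₋₂=0, q₋₁=0, q₋₂=1):
  k=0: a=0, p=0, q=1
  k=1: a=4, p=1, q=4
  k=2: a=3, p=3, q=13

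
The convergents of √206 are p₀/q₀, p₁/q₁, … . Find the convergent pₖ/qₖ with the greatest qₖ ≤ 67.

√206 = [14; 2, 1, 5, 14, 5, 1, 2, 28, …] (period length 8).
Convergents:
  p_0/q_0 = 14/1
  p_1/q_1 = 29/2
  p_2/q_2 = 43/3
  p_3/q_3 = 244/17
  p_4/q_4 = 3459/241
q_3 = 17 ≤ 67 < 241 = q_4, so the answer is 244/17.

244/17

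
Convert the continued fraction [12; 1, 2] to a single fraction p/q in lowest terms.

38/3

Fold from the inside: start with 2/1.
  1 + 1/2 = 3/2
  12 + 2/3 = 38/3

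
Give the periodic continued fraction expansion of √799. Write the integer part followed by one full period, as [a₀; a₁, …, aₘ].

[28; 3, 1, 3, 56]

a₀ = ⌊√799⌋ = 28.
With m₀=0, d₀=1 and mₖ₊₁ = dₖaₖ − mₖ, dₖ₊₁ = (n − mₖ₊₁²)/dₖ, aₖ₊₁ = ⌊(a₀+mₖ₊₁)/dₖ₊₁⌋:
  k=1: m=28, d=15, a=3
  k=2: m=17, d=34, a=1
  k=3: m=17, d=15, a=3
  k=4: m=28, d=1, a=56
d=1 and a=2a₀=56 at k=4, so the next step gives (m, d) = (28, 15) again — its k=1 value — and the period has length 4.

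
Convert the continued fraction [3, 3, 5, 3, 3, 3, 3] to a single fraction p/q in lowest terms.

Using pₖ = aₖpₖ₋₁ + pₖ₋₂ and qₖ = aₖqₖ₋₁ + qₖ₋₂:
  k=0: a=3, p=3, q=1
  k=1: a=3, p=10, q=3
  k=2: a=5, p=53, q=16
  k=3: a=3, p=169, q=51
  k=4: a=3, p=560, q=169
  k=5: a=3, p=1849, q=558
  k=6: a=3, p=6107, q=1843

6107/1843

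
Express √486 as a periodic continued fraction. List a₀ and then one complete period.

[22; 22, 44]

a₀ = ⌊√486⌋ = 22.
With m₀=0, d₀=1 and mₖ₊₁ = dₖaₖ − mₖ, dₖ₊₁ = (n − mₖ₊₁²)/dₖ, aₖ₊₁ = ⌊(a₀+mₖ₊₁)/dₖ₊₁⌋:
  k=1: m=22, d=2, a=22
  k=2: m=22, d=1, a=44
d=1 and a=2a₀=44 at k=2, so the next step gives (m, d) = (22, 2) again — its k=1 value — and the period has length 2.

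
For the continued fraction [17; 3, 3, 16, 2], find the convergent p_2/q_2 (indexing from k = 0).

Using pₖ = aₖpₖ₋₁ + pₖ₋₂, qₖ = aₖqₖ₋₁ + qₖ₋₂ (with p₋₁=1, p₋₂=0, q₋₁=0, q₋₂=1):
  k=0: a=17, p=17, q=1
  k=1: a=3, p=52, q=3
  k=2: a=3, p=173, q=10

173/10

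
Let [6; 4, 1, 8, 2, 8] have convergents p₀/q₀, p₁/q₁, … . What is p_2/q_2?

31/5

Using pₖ = aₖpₖ₋₁ + pₖ₋₂, qₖ = aₖqₖ₋₁ + qₖ₋₂ (with p₋₁=1, p₋₂=0, q₋₁=0, q₋₂=1):
  k=0: a=6, p=6, q=1
  k=1: a=4, p=25, q=4
  k=2: a=1, p=31, q=5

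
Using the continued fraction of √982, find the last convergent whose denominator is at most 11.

94/3

√982 = [31; 2, 1, 30, 1, 2, 62, …] (period length 6).
Convergents:
  p_0/q_0 = 31/1
  p_1/q_1 = 63/2
  p_2/q_2 = 94/3
  p_3/q_3 = 2883/92
q_2 = 3 ≤ 11 < 92 = q_3, so the answer is 94/3.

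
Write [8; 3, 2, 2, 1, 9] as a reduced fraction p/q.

Fold from the inside: start with 9/1.
  1 + 1/9 = 10/9
  2 + 9/10 = 29/10
  2 + 10/29 = 68/29
  3 + 29/68 = 233/68
  8 + 68/233 = 1932/233

1932/233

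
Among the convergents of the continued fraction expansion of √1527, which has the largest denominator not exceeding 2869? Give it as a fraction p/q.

√1527 = [39; 13, 78, …] (period length 2).
Convergents:
  p_0/q_0 = 39/1
  p_1/q_1 = 508/13
  p_2/q_2 = 39663/1015
  p_3/q_3 = 516127/13208
q_2 = 1015 ≤ 2869 < 13208 = q_3, so the answer is 39663/1015.

39663/1015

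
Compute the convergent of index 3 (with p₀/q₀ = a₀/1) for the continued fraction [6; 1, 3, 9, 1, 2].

250/37

Using pₖ = aₖpₖ₋₁ + pₖ₋₂, qₖ = aₖqₖ₋₁ + qₖ₋₂ (with p₋₁=1, p₋₂=0, q₋₁=0, q₋₂=1):
  k=0: a=6, p=6, q=1
  k=1: a=1, p=7, q=1
  k=2: a=3, p=27, q=4
  k=3: a=9, p=250, q=37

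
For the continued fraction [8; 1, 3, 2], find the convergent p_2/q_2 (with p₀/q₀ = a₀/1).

35/4

Using pₖ = aₖpₖ₋₁ + pₖ₋₂, qₖ = aₖqₖ₋₁ + qₖ₋₂ (with p₋₁=1, p₋₂=0, q₋₁=0, q₋₂=1):
  k=0: a=8, p=8, q=1
  k=1: a=1, p=9, q=1
  k=2: a=3, p=35, q=4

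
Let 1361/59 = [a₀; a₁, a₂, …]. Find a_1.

1361 = 23·59 + 4   →  a_0 = 23
59 = 14·4 + 3   →  a_1 = 14

14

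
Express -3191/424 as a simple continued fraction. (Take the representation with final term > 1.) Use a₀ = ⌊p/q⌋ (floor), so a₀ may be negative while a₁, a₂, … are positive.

[-8; 2, 9, 7, 3]

-3191 = -8*424 + 201
424 = 2*201 + 22
201 = 9*22 + 3
22 = 7*3 + 1
3 = 3*1 + 0  (stop)
So -3191/424 = [-8; 2, 9, 7, 3].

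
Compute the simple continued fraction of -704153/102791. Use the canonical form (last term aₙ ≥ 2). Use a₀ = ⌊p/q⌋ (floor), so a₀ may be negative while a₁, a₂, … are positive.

-704153 = -7×102791 + 15384
102791 = 6×15384 + 10487
15384 = 1×10487 + 4897
10487 = 2×4897 + 693
4897 = 7×693 + 46
693 = 15×46 + 3
46 = 15×3 + 1
3 = 3×1 + 0  (stop)
So -704153/102791 = [-7; 6, 1, 2, 7, 15, 15, 3].

[-7; 6, 1, 2, 7, 15, 15, 3]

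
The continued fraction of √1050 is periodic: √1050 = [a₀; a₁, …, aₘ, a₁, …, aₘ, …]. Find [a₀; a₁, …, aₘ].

a₀ = ⌊√1050⌋ = 32.

[32; 2, 2, 10, 2, 2, 64]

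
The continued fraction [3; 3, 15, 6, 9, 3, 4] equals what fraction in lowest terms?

114277/34357

Fold from the inside: start with 4/1.
  3 + 1/4 = 13/4
  9 + 4/13 = 121/13
  6 + 13/121 = 739/121
  15 + 121/739 = 11206/739
  3 + 739/11206 = 34357/11206
  3 + 11206/34357 = 114277/34357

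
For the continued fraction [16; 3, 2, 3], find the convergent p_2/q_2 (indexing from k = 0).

Using pₖ = aₖpₖ₋₁ + pₖ₋₂, qₖ = aₖqₖ₋₁ + qₖ₋₂ (with p₋₁=1, p₋₂=0, q₋₁=0, q₋₂=1):
  k=0: a=16, p=16, q=1
  k=1: a=3, p=49, q=3
  k=2: a=2, p=114, q=7

114/7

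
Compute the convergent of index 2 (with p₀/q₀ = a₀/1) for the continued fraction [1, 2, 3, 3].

Using pₖ = aₖpₖ₋₁ + pₖ₋₂, qₖ = aₖqₖ₋₁ + qₖ₋₂ (with p₋₁=1, p₋₂=0, q₋₁=0, q₋₂=1):
  k=0: a=1, p=1, q=1
  k=1: a=2, p=3, q=2
  k=2: a=3, p=10, q=7

10/7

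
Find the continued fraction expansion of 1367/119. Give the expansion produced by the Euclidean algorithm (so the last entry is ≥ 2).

[11; 2, 19, 3]

1367 = 11*119 + 58
119 = 2*58 + 3
58 = 19*3 + 1
3 = 3*1 + 0  (stop)
So 1367/119 = [11; 2, 19, 3].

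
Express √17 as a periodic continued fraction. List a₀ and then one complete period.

[4; 8]

a₀ = ⌊√17⌋ = 4.
With m₀=0, d₀=1 and mₖ₊₁ = dₖaₖ − mₖ, dₖ₊₁ = (n − mₖ₊₁²)/dₖ, aₖ₊₁ = ⌊(a₀+mₖ₊₁)/dₖ₊₁⌋:
  k=1: m=4, d=1, a=8
d=1 and a=2a₀=8 at k=1, so the next step gives (m, d) = (4, 1) again — its k=1 value — and the period has length 1.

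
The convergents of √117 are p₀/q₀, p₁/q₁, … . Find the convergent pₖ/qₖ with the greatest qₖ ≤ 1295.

√117 = [10; 1, 4, 2, 4, 1, 20, …] (period length 6).
Convergents:
  p_0/q_0 = 10/1
  p_1/q_1 = 11/1
  p_2/q_2 = 54/5
  p_3/q_3 = 119/11
  p_4/q_4 = 530/49
  p_5/q_5 = 649/60
  p_6/q_6 = 13510/1249
  p_7/q_7 = 14159/1309
q_6 = 1249 ≤ 1295 < 1309 = q_7, so the answer is 13510/1249.

13510/1249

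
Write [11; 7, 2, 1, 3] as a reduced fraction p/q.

Using pₖ = aₖpₖ₋₁ + pₖ₋₂ and qₖ = aₖqₖ₋₁ + qₖ₋₂:
  k=0: a=11, p=11, q=1
  k=1: a=7, p=78, q=7
  k=2: a=2, p=167, q=15
  k=3: a=1, p=245, q=22
  k=4: a=3, p=902, q=81

902/81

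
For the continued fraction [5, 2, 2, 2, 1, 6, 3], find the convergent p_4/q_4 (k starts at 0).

92/17

Using pₖ = aₖpₖ₋₁ + pₖ₋₂, qₖ = aₖqₖ₋₁ + qₖ₋₂ (with p₋₁=1, p₋₂=0, q₋₁=0, q₋₂=1):
  k=0: a=5, p=5, q=1
  k=1: a=2, p=11, q=2
  k=2: a=2, p=27, q=5
  k=3: a=2, p=65, q=12
  k=4: a=1, p=92, q=17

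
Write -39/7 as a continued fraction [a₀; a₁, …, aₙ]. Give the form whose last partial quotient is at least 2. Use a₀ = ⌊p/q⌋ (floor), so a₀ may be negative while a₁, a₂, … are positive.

[-6; 2, 3]

-39 = -6·7 + 3
7 = 2·3 + 1
3 = 3·1 + 0  (stop)
So -39/7 = [-6; 2, 3].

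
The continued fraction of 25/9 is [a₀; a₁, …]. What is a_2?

3

25 = 2·9 + 7   →  a_0 = 2
9 = 1·7 + 2   →  a_1 = 1
7 = 3·2 + 1   →  a_2 = 3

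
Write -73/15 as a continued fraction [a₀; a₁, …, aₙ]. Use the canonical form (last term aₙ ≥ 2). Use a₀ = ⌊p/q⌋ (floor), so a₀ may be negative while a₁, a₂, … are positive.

[-5; 7, 2]

-73 = -5*15 + 2
15 = 7*2 + 1
2 = 2*1 + 0  (stop)
So -73/15 = [-5; 7, 2].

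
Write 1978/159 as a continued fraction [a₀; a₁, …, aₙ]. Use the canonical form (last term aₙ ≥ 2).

1978 = 12*159 + 70
159 = 2*70 + 19
70 = 3*19 + 13
19 = 1*13 + 6
13 = 2*6 + 1
6 = 6*1 + 0  (stop)
So 1978/159 = [12; 2, 3, 1, 2, 6].

[12; 2, 3, 1, 2, 6]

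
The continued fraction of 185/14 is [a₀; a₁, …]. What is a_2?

1

185 = 13·14 + 3   →  a_0 = 13
14 = 4·3 + 2   →  a_1 = 4
3 = 1·2 + 1   →  a_2 = 1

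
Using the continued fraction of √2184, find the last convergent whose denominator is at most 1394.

√2184 = [46; 1, 2, 1, 2, 1, 92, …] (period length 6).
Convergents:
  p_0/q_0 = 46/1
  p_1/q_1 = 47/1
  p_2/q_2 = 140/3
  p_3/q_3 = 187/4
  p_4/q_4 = 514/11
  p_5/q_5 = 701/15
  p_6/q_6 = 65006/1391
  p_7/q_7 = 65707/1406
q_6 = 1391 ≤ 1394 < 1406 = q_7, so the answer is 65006/1391.

65006/1391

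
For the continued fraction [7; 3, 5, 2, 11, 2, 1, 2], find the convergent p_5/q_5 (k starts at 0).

6122/837

Using pₖ = aₖpₖ₋₁ + pₖ₋₂, qₖ = aₖqₖ₋₁ + qₖ₋₂ (with p₋₁=1, p₋₂=0, q₋₁=0, q₋₂=1):
  k=0: a=7, p=7, q=1
  k=1: a=3, p=22, q=3
  k=2: a=5, p=117, q=16
  k=3: a=2, p=256, q=35
  k=4: a=11, p=2933, q=401
  k=5: a=2, p=6122, q=837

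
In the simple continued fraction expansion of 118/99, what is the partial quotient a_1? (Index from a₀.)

5

118 = 1·99 + 19   →  a_0 = 1
99 = 5·19 + 4   →  a_1 = 5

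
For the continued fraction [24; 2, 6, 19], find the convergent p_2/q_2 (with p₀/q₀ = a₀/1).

Using pₖ = aₖpₖ₋₁ + pₖ₋₂, qₖ = aₖqₖ₋₁ + qₖ₋₂ (with p₋₁=1, p₋₂=0, q₋₁=0, q₋₂=1):
  k=0: a=24, p=24, q=1
  k=1: a=2, p=49, q=2
  k=2: a=6, p=318, q=13

318/13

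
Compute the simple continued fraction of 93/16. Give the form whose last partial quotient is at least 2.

[5; 1, 4, 3]

93 = 5·16 + 13
16 = 1·13 + 3
13 = 4·3 + 1
3 = 3·1 + 0  (stop)
So 93/16 = [5; 1, 4, 3].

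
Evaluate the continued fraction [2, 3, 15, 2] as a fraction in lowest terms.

221/95

Using pₖ = aₖpₖ₋₁ + pₖ₋₂ and qₖ = aₖqₖ₋₁ + qₖ₋₂:
  k=0: a=2, p=2, q=1
  k=1: a=3, p=7, q=3
  k=2: a=15, p=107, q=46
  k=3: a=2, p=221, q=95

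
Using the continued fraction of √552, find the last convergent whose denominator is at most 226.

4417/188

√552 = [23; 2, 46, …] (period length 2).
Convergents:
  p_0/q_0 = 23/1
  p_1/q_1 = 47/2
  p_2/q_2 = 2185/93
  p_3/q_3 = 4417/188
  p_4/q_4 = 205367/8741
q_3 = 188 ≤ 226 < 8741 = q_4, so the answer is 4417/188.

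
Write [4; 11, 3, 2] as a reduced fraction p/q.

323/79

Using pₖ = aₖpₖ₋₁ + pₖ₋₂ and qₖ = aₖqₖ₋₁ + qₖ₋₂:
  k=0: a=4, p=4, q=1
  k=1: a=11, p=45, q=11
  k=2: a=3, p=139, q=34
  k=3: a=2, p=323, q=79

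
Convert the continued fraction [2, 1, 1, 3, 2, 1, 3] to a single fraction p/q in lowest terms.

Fold from the inside: start with 3/1.
  1 + 1/3 = 4/3
  2 + 3/4 = 11/4
  3 + 4/11 = 37/11
  1 + 11/37 = 48/37
  1 + 37/48 = 85/48
  2 + 48/85 = 218/85

218/85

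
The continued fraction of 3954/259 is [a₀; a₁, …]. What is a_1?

3

3954 = 15·259 + 69   →  a_0 = 15
259 = 3·69 + 52   →  a_1 = 3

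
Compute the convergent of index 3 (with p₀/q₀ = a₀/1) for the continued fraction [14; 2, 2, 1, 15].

101/7

Using pₖ = aₖpₖ₋₁ + pₖ₋₂, qₖ = aₖqₖ₋₁ + qₖ₋₂ (with p₋₁=1, p₋₂=0, q₋₁=0, q₋₂=1):
  k=0: a=14, p=14, q=1
  k=1: a=2, p=29, q=2
  k=2: a=2, p=72, q=5
  k=3: a=1, p=101, q=7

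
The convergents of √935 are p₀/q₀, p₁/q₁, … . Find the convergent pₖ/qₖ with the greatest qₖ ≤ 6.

√935 = [30; 1, 1, 2, 1, 2, 1, 1, 60, …] (period length 8).
Convergents:
  p_0/q_0 = 30/1
  p_1/q_1 = 31/1
  p_2/q_2 = 61/2
  p_3/q_3 = 153/5
  p_4/q_4 = 214/7
q_3 = 5 ≤ 6 < 7 = q_4, so the answer is 153/5.

153/5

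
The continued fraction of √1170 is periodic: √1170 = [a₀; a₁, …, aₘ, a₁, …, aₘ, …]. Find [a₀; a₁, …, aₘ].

[34; 4, 1, 6, 1, 4, 68]

a₀ = ⌊√1170⌋ = 34.
With m₀=0, d₀=1 and mₖ₊₁ = dₖaₖ − mₖ, dₖ₊₁ = (n − mₖ₊₁²)/dₖ, aₖ₊₁ = ⌊(a₀+mₖ₊₁)/dₖ₊₁⌋:
  k=1: m=34, d=14, a=4
  k=2: m=22, d=49, a=1
  k=3: m=27, d=9, a=6
  k=4: m=27, d=49, a=1
  k=5: m=22, d=14, a=4
  k=6: m=34, d=1, a=68
d=1 and a=2a₀=68 at k=6, so the next step gives (m, d) = (34, 14) again — its k=1 value — and the period has length 6.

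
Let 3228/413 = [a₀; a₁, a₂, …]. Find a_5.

3228 = 7·413 + 337   →  a_0 = 7
413 = 1·337 + 76   →  a_1 = 1
337 = 4·76 + 33   →  a_2 = 4
76 = 2·33 + 10   →  a_3 = 2
33 = 3·10 + 3   →  a_4 = 3
10 = 3·3 + 1   →  a_5 = 3

3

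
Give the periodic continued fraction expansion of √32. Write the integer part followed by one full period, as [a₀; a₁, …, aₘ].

[5; 1, 1, 1, 10]

a₀ = ⌊√32⌋ = 5.
With m₀=0, d₀=1 and mₖ₊₁ = dₖaₖ − mₖ, dₖ₊₁ = (n − mₖ₊₁²)/dₖ, aₖ₊₁ = ⌊(a₀+mₖ₊₁)/dₖ₊₁⌋:
  k=1: m=5, d=7, a=1
  k=2: m=2, d=4, a=1
  k=3: m=2, d=7, a=1
  k=4: m=5, d=1, a=10
d=1 and a=2a₀=10 at k=4, so the next step gives (m, d) = (5, 7) again — its k=1 value — and the period has length 4.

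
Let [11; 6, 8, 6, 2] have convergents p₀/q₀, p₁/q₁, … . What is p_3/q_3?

3349/300

Using pₖ = aₖpₖ₋₁ + pₖ₋₂, qₖ = aₖqₖ₋₁ + qₖ₋₂ (with p₋₁=1, p₋₂=0, q₋₁=0, q₋₂=1):
  k=0: a=11, p=11, q=1
  k=1: a=6, p=67, q=6
  k=2: a=8, p=547, q=49
  k=3: a=6, p=3349, q=300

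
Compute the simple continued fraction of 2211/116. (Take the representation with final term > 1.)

2211 = 19×116 + 7
116 = 16×7 + 4
7 = 1×4 + 3
4 = 1×3 + 1
3 = 3×1 + 0  (stop)
So 2211/116 = [19; 16, 1, 1, 3].

[19; 16, 1, 1, 3]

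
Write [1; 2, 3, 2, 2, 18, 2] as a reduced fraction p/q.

2118/1475

Using pₖ = aₖpₖ₋₁ + pₖ₋₂ and qₖ = aₖqₖ₋₁ + qₖ₋₂:
  k=0: a=1, p=1, q=1
  k=1: a=2, p=3, q=2
  k=2: a=3, p=10, q=7
  k=3: a=2, p=23, q=16
  k=4: a=2, p=56, q=39
  k=5: a=18, p=1031, q=718
  k=6: a=2, p=2118, q=1475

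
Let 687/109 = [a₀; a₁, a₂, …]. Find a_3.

3

687 = 6·109 + 33   →  a_0 = 6
109 = 3·33 + 10   →  a_1 = 3
33 = 3·10 + 3   →  a_2 = 3
10 = 3·3 + 1   →  a_3 = 3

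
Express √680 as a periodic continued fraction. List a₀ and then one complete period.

[26; 13, 52]

a₀ = ⌊√680⌋ = 26.
With m₀=0, d₀=1 and mₖ₊₁ = dₖaₖ − mₖ, dₖ₊₁ = (n − mₖ₊₁²)/dₖ, aₖ₊₁ = ⌊(a₀+mₖ₊₁)/dₖ₊₁⌋:
  k=1: m=26, d=4, a=13
  k=2: m=26, d=1, a=52
d=1 and a=2a₀=52 at k=2, so the next step gives (m, d) = (26, 4) again — its k=1 value — and the period has length 2.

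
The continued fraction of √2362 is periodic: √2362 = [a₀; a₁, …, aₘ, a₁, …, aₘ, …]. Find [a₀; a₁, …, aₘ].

[48; 1, 1, 1, 1, 96]

a₀ = ⌊√2362⌋ = 48.
With m₀=0, d₀=1 and mₖ₊₁ = dₖaₖ − mₖ, dₖ₊₁ = (n − mₖ₊₁²)/dₖ, aₖ₊₁ = ⌊(a₀+mₖ₊₁)/dₖ₊₁⌋:
  k=1: m=48, d=58, a=1
  k=2: m=10, d=39, a=1
  k=3: m=29, d=39, a=1
  k=4: m=10, d=58, a=1
  k=5: m=48, d=1, a=96
d=1 and a=2a₀=96 at k=5, so the next step gives (m, d) = (48, 58) again — its k=1 value — and the period has length 5.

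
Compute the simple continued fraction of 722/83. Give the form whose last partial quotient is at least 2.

722 = 8·83 + 58
83 = 1·58 + 25
58 = 2·25 + 8
25 = 3·8 + 1
8 = 8·1 + 0  (stop)
So 722/83 = [8; 1, 2, 3, 8].

[8; 1, 2, 3, 8]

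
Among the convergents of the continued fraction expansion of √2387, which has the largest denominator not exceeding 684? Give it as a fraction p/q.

33125/678

√2387 = [48; 1, 5, 1, 96, …] (period length 4).
Convergents:
  p_0/q_0 = 48/1
  p_1/q_1 = 49/1
  p_2/q_2 = 293/6
  p_3/q_3 = 342/7
  p_4/q_4 = 33125/678
  p_5/q_5 = 33467/685
q_4 = 678 ≤ 684 < 685 = q_5, so the answer is 33125/678.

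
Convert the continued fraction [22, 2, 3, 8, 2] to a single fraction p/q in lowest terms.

Using pₖ = aₖpₖ₋₁ + pₖ₋₂ and qₖ = aₖqₖ₋₁ + qₖ₋₂:
  k=0: a=22, p=22, q=1
  k=1: a=2, p=45, q=2
  k=2: a=3, p=157, q=7
  k=3: a=8, p=1301, q=58
  k=4: a=2, p=2759, q=123

2759/123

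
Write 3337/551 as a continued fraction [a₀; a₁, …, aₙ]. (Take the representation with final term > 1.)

3337 = 6*551 + 31
551 = 17*31 + 24
31 = 1*24 + 7
24 = 3*7 + 3
7 = 2*3 + 1
3 = 3*1 + 0  (stop)
So 3337/551 = [6; 17, 1, 3, 2, 3].

[6; 17, 1, 3, 2, 3]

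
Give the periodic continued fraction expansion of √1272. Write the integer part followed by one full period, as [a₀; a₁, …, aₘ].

a₀ = ⌊√1272⌋ = 35.

[35; 1, 1, 1, 70]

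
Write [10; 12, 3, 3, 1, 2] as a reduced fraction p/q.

Using pₖ = aₖpₖ₋₁ + pₖ₋₂ and qₖ = aₖqₖ₋₁ + qₖ₋₂:
  k=0: a=10, p=10, q=1
  k=1: a=12, p=121, q=12
  k=2: a=3, p=373, q=37
  k=3: a=3, p=1240, q=123
  k=4: a=1, p=1613, q=160
  k=5: a=2, p=4466, q=443

4466/443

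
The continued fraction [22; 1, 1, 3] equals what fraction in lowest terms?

Fold from the inside: start with 3/1.
  1 + 1/3 = 4/3
  1 + 3/4 = 7/4
  22 + 4/7 = 158/7

158/7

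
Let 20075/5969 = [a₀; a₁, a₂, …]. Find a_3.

20075 = 3·5969 + 2168   →  a_0 = 3
5969 = 2·2168 + 1633   →  a_1 = 2
2168 = 1·1633 + 535   →  a_2 = 1
1633 = 3·535 + 28   →  a_3 = 3

3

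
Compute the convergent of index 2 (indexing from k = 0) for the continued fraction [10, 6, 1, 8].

71/7

Using pₖ = aₖpₖ₋₁ + pₖ₋₂, qₖ = aₖqₖ₋₁ + qₖ₋₂ (with p₋₁=1, p₋₂=0, q₋₁=0, q₋₂=1):
  k=0: a=10, p=10, q=1
  k=1: a=6, p=61, q=6
  k=2: a=1, p=71, q=7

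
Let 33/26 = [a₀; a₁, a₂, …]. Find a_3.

33 = 1·26 + 7   →  a_0 = 1
26 = 3·7 + 5   →  a_1 = 3
7 = 1·5 + 2   →  a_2 = 1
5 = 2·2 + 1   →  a_3 = 2

2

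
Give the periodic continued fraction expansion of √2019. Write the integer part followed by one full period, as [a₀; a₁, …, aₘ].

[44; 1, 13, 1, 88]

a₀ = ⌊√2019⌋ = 44.
With m₀=0, d₀=1 and mₖ₊₁ = dₖaₖ − mₖ, dₖ₊₁ = (n − mₖ₊₁²)/dₖ, aₖ₊₁ = ⌊(a₀+mₖ₊₁)/dₖ₊₁⌋:
  k=1: m=44, d=83, a=1
  k=2: m=39, d=6, a=13
  k=3: m=39, d=83, a=1
  k=4: m=44, d=1, a=88
d=1 and a=2a₀=88 at k=4, so the next step gives (m, d) = (44, 83) again — its k=1 value — and the period has length 4.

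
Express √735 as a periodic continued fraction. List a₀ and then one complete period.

[27; 9, 54]

a₀ = ⌊√735⌋ = 27.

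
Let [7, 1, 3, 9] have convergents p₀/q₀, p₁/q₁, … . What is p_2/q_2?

31/4

Using pₖ = aₖpₖ₋₁ + pₖ₋₂, qₖ = aₖqₖ₋₁ + qₖ₋₂ (with p₋₁=1, p₋₂=0, q₋₁=0, q₋₂=1):
  k=0: a=7, p=7, q=1
  k=1: a=1, p=8, q=1
  k=2: a=3, p=31, q=4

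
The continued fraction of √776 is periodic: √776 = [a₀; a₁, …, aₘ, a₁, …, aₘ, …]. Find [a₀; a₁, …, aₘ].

[27; 1, 5, 1, 54]

a₀ = ⌊√776⌋ = 27.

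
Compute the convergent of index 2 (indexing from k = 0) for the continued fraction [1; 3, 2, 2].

9/7

Using pₖ = aₖpₖ₋₁ + pₖ₋₂, qₖ = aₖqₖ₋₁ + qₖ₋₂ (with p₋₁=1, p₋₂=0, q₋₁=0, q₋₂=1):
  k=0: a=1, p=1, q=1
  k=1: a=3, p=4, q=3
  k=2: a=2, p=9, q=7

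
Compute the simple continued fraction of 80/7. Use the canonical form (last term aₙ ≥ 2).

80 = 11×7 + 3
7 = 2×3 + 1
3 = 3×1 + 0  (stop)
So 80/7 = [11; 2, 3].

[11; 2, 3]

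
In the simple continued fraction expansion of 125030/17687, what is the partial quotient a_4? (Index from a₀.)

125030 = 7·17687 + 1221   →  a_0 = 7
17687 = 14·1221 + 593   →  a_1 = 14
1221 = 2·593 + 35   →  a_2 = 2
593 = 16·35 + 33   →  a_3 = 16
35 = 1·33 + 2   →  a_4 = 1

1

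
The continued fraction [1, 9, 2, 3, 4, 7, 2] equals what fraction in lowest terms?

4841/4377

Using pₖ = aₖpₖ₋₁ + pₖ₋₂ and qₖ = aₖqₖ₋₁ + qₖ₋₂:
  k=0: a=1, p=1, q=1
  k=1: a=9, p=10, q=9
  k=2: a=2, p=21, q=19
  k=3: a=3, p=73, q=66
  k=4: a=4, p=313, q=283
  k=5: a=7, p=2264, q=2047
  k=6: a=2, p=4841, q=4377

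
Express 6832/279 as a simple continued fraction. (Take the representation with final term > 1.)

6832 = 24·279 + 136
279 = 2·136 + 7
136 = 19·7 + 3
7 = 2·3 + 1
3 = 3·1 + 0  (stop)
So 6832/279 = [24; 2, 19, 2, 3].

[24; 2, 19, 2, 3]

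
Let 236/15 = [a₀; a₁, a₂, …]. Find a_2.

2

236 = 15·15 + 11   →  a_0 = 15
15 = 1·11 + 4   →  a_1 = 1
11 = 2·4 + 3   →  a_2 = 2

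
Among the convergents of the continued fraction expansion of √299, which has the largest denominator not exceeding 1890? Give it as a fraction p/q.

14231/823

√299 = [17; 3, 2, 3, 34, …] (period length 4).
Convergents:
  p_0/q_0 = 17/1
  p_1/q_1 = 52/3
  p_2/q_2 = 121/7
  p_3/q_3 = 415/24
  p_4/q_4 = 14231/823
  p_5/q_5 = 43108/2493
q_4 = 823 ≤ 1890 < 2493 = q_5, so the answer is 14231/823.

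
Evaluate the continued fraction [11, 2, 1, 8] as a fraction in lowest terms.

Fold from the inside: start with 8/1.
  1 + 1/8 = 9/8
  2 + 8/9 = 26/9
  11 + 9/26 = 295/26

295/26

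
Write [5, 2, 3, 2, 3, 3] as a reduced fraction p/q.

Using pₖ = aₖpₖ₋₁ + pₖ₋₂ and qₖ = aₖqₖ₋₁ + qₖ₋₂:
  k=0: a=5, p=5, q=1
  k=1: a=2, p=11, q=2
  k=2: a=3, p=38, q=7
  k=3: a=2, p=87, q=16
  k=4: a=3, p=299, q=55
  k=5: a=3, p=984, q=181

984/181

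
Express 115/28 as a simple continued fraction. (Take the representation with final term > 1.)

115 = 4×28 + 3
28 = 9×3 + 1
3 = 3×1 + 0  (stop)
So 115/28 = [4; 9, 3].

[4; 9, 3]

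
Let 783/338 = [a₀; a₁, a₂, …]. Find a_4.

783 = 2·338 + 107   →  a_0 = 2
338 = 3·107 + 17   →  a_1 = 3
107 = 6·17 + 5   →  a_2 = 6
17 = 3·5 + 2   →  a_3 = 3
5 = 2·2 + 1   →  a_4 = 2

2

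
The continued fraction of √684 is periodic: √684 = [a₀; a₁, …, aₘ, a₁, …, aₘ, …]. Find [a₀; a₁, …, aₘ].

a₀ = ⌊√684⌋ = 26.
With m₀=0, d₀=1 and mₖ₊₁ = dₖaₖ − mₖ, dₖ₊₁ = (n − mₖ₊₁²)/dₖ, aₖ₊₁ = ⌊(a₀+mₖ₊₁)/dₖ₊₁⌋:
  k=1: m=26, d=8, a=6
  k=2: m=22, d=25, a=1
  k=3: m=3, d=27, a=1
  k=4: m=24, d=4, a=12
  k=5: m=24, d=27, a=1
  k=6: m=3, d=25, a=1
  k=7: m=22, d=8, a=6
  k=8: m=26, d=1, a=52
d=1 and a=2a₀=52 at k=8, so the next step gives (m, d) = (26, 8) again — its k=1 value — and the period has length 8.

[26; 6, 1, 1, 12, 1, 1, 6, 52]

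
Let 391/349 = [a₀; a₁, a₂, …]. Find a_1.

8

391 = 1·349 + 42   →  a_0 = 1
349 = 8·42 + 13   →  a_1 = 8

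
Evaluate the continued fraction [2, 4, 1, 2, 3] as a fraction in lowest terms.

Fold from the inside: start with 3/1.
  2 + 1/3 = 7/3
  1 + 3/7 = 10/7
  4 + 7/10 = 47/10
  2 + 10/47 = 104/47

104/47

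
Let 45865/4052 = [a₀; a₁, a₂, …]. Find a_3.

2

45865 = 11·4052 + 1293   →  a_0 = 11
4052 = 3·1293 + 173   →  a_1 = 3
1293 = 7·173 + 82   →  a_2 = 7
173 = 2·82 + 9   →  a_3 = 2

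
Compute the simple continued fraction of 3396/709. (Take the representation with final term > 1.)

[4; 1, 3, 1, 3, 7, 5]

3396 = 4*709 + 560
709 = 1*560 + 149
560 = 3*149 + 113
149 = 1*113 + 36
113 = 3*36 + 5
36 = 7*5 + 1
5 = 5*1 + 0  (stop)
So 3396/709 = [4; 1, 3, 1, 3, 7, 5].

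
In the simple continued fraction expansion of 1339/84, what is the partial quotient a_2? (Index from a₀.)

15

1339 = 15·84 + 79   →  a_0 = 15
84 = 1·79 + 5   →  a_1 = 1
79 = 15·5 + 4   →  a_2 = 15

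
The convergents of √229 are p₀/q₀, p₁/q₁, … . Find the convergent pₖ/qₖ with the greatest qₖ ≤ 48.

√229 = [15; 7, 1, 1, 7, 30, …] (period length 5).
Convergents:
  p_0/q_0 = 15/1
  p_1/q_1 = 106/7
  p_2/q_2 = 121/8
  p_3/q_3 = 227/15
  p_4/q_4 = 1710/113
q_3 = 15 ≤ 48 < 113 = q_4, so the answer is 227/15.

227/15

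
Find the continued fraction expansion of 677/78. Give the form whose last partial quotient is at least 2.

677 = 8×78 + 53
78 = 1×53 + 25
53 = 2×25 + 3
25 = 8×3 + 1
3 = 3×1 + 0  (stop)
So 677/78 = [8; 1, 2, 8, 3].

[8; 1, 2, 8, 3]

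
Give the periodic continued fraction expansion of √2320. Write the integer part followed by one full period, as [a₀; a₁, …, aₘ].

[48; 6, 96]

a₀ = ⌊√2320⌋ = 48.
With m₀=0, d₀=1 and mₖ₊₁ = dₖaₖ − mₖ, dₖ₊₁ = (n − mₖ₊₁²)/dₖ, aₖ₊₁ = ⌊(a₀+mₖ₊₁)/dₖ₊₁⌋:
  k=1: m=48, d=16, a=6
  k=2: m=48, d=1, a=96
d=1 and a=2a₀=96 at k=2, so the next step gives (m, d) = (48, 16) again — its k=1 value — and the period has length 2.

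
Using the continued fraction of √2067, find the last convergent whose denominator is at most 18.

591/13

√2067 = [45; 2, 6, 2, 90, …] (period length 4).
Convergents:
  p_0/q_0 = 45/1
  p_1/q_1 = 91/2
  p_2/q_2 = 591/13
  p_3/q_3 = 1273/28
q_2 = 13 ≤ 18 < 28 = q_3, so the answer is 591/13.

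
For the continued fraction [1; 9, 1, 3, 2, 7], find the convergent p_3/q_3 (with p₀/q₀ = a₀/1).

Using pₖ = aₖpₖ₋₁ + pₖ₋₂, qₖ = aₖqₖ₋₁ + qₖ₋₂ (with p₋₁=1, p₋₂=0, q₋₁=0, q₋₂=1):
  k=0: a=1, p=1, q=1
  k=1: a=9, p=10, q=9
  k=2: a=1, p=11, q=10
  k=3: a=3, p=43, q=39

43/39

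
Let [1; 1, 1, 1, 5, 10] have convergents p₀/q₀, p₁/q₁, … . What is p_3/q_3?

5/3

Using pₖ = aₖpₖ₋₁ + pₖ₋₂, qₖ = aₖqₖ₋₁ + qₖ₋₂ (with p₋₁=1, p₋₂=0, q₋₁=0, q₋₂=1):
  k=0: a=1, p=1, q=1
  k=1: a=1, p=2, q=1
  k=2: a=1, p=3, q=2
  k=3: a=1, p=5, q=3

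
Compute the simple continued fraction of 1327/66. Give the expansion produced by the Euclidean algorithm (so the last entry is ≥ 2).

[20; 9, 2, 3]

1327 = 20×66 + 7
66 = 9×7 + 3
7 = 2×3 + 1
3 = 3×1 + 0  (stop)
So 1327/66 = [20; 9, 2, 3].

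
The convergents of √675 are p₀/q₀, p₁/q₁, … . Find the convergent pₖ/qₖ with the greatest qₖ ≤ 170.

√675 = [25; 1, 50, …] (period length 2).
Convergents:
  p_0/q_0 = 25/1
  p_1/q_1 = 26/1
  p_2/q_2 = 1325/51
  p_3/q_3 = 1351/52
  p_4/q_4 = 68875/2651
q_3 = 52 ≤ 170 < 2651 = q_4, so the answer is 1351/52.

1351/52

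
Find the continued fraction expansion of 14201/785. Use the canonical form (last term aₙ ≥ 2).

14201 = 18·785 + 71
785 = 11·71 + 4
71 = 17·4 + 3
4 = 1·3 + 1
3 = 3·1 + 0  (stop)
So 14201/785 = [18; 11, 17, 1, 3].

[18; 11, 17, 1, 3]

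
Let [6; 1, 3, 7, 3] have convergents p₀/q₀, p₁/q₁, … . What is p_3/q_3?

Using pₖ = aₖpₖ₋₁ + pₖ₋₂, qₖ = aₖqₖ₋₁ + qₖ₋₂ (with p₋₁=1, p₋₂=0, q₋₁=0, q₋₂=1):
  k=0: a=6, p=6, q=1
  k=1: a=1, p=7, q=1
  k=2: a=3, p=27, q=4
  k=3: a=7, p=196, q=29

196/29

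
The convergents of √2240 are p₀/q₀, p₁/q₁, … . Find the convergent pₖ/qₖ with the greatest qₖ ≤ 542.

√2240 = [47; 3, 23, 3, 94, …] (period length 4).
Convergents:
  p_0/q_0 = 47/1
  p_1/q_1 = 142/3
  p_2/q_2 = 3313/70
  p_3/q_3 = 10081/213
  p_4/q_4 = 950927/20092
q_3 = 213 ≤ 542 < 20092 = q_4, so the answer is 10081/213.

10081/213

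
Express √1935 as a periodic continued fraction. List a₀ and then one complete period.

a₀ = ⌊√1935⌋ = 43.
With m₀=0, d₀=1 and mₖ₊₁ = dₖaₖ − mₖ, dₖ₊₁ = (n − mₖ₊₁²)/dₖ, aₖ₊₁ = ⌊(a₀+mₖ₊₁)/dₖ₊₁⌋:
  k=1: m=43, d=86, a=1
  k=2: m=43, d=1, a=86
d=1 and a=2a₀=86 at k=2, so the next step gives (m, d) = (43, 86) again — its k=1 value — and the period has length 2.

[43; 1, 86]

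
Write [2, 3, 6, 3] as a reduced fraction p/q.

Using pₖ = aₖpₖ₋₁ + pₖ₋₂ and qₖ = aₖqₖ₋₁ + qₖ₋₂:
  k=0: a=2, p=2, q=1
  k=1: a=3, p=7, q=3
  k=2: a=6, p=44, q=19
  k=3: a=3, p=139, q=60

139/60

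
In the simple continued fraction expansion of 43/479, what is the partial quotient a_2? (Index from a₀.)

43 = 0·479 + 43   →  a_0 = 0
479 = 11·43 + 6   →  a_1 = 11
43 = 7·6 + 1   →  a_2 = 7

7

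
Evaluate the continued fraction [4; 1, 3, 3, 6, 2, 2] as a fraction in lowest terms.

Using pₖ = aₖpₖ₋₁ + pₖ₋₂ and qₖ = aₖqₖ₋₁ + qₖ₋₂:
  k=0: a=4, p=4, q=1
  k=1: a=1, p=5, q=1
  k=2: a=3, p=19, q=4
  k=3: a=3, p=62, q=13
  k=4: a=6, p=391, q=82
  k=5: a=2, p=844, q=177
  k=6: a=2, p=2079, q=436

2079/436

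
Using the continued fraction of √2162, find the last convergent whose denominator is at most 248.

8602/185

√2162 = [46; 2, 92, …] (period length 2).
Convergents:
  p_0/q_0 = 46/1
  p_1/q_1 = 93/2
  p_2/q_2 = 8602/185
  p_3/q_3 = 17297/372
q_2 = 185 ≤ 248 < 372 = q_3, so the answer is 8602/185.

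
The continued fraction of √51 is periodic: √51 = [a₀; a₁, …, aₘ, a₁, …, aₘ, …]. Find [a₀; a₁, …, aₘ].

a₀ = ⌊√51⌋ = 7.
With m₀=0, d₀=1 and mₖ₊₁ = dₖaₖ − mₖ, dₖ₊₁ = (n − mₖ₊₁²)/dₖ, aₖ₊₁ = ⌊(a₀+mₖ₊₁)/dₖ₊₁⌋:
  k=1: m=7, d=2, a=7
  k=2: m=7, d=1, a=14
d=1 and a=2a₀=14 at k=2, so the next step gives (m, d) = (7, 2) again — its k=1 value — and the period has length 2.

[7; 7, 14]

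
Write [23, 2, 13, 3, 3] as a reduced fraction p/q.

Fold from the inside: start with 3/1.
  3 + 1/3 = 10/3
  13 + 3/10 = 133/10
  2 + 10/133 = 276/133
  23 + 133/276 = 6481/276

6481/276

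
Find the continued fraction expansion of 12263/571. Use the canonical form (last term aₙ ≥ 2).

12263 = 21·571 + 272
571 = 2·272 + 27
272 = 10·27 + 2
27 = 13·2 + 1
2 = 2·1 + 0  (stop)
So 12263/571 = [21; 2, 10, 13, 2].

[21; 2, 10, 13, 2]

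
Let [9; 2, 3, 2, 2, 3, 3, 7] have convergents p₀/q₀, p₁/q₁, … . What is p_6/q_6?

4133/438

Using pₖ = aₖpₖ₋₁ + pₖ₋₂, qₖ = aₖqₖ₋₁ + qₖ₋₂ (with p₋₁=1, p₋₂=0, q₋₁=0, q₋₂=1):
  k=0: a=9, p=9, q=1
  k=1: a=2, p=19, q=2
  k=2: a=3, p=66, q=7
  k=3: a=2, p=151, q=16
  k=4: a=2, p=368, q=39
  k=5: a=3, p=1255, q=133
  k=6: a=3, p=4133, q=438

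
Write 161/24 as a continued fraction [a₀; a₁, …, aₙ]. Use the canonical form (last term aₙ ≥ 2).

161 = 6·24 + 17
24 = 1·17 + 7
17 = 2·7 + 3
7 = 2·3 + 1
3 = 3·1 + 0  (stop)
So 161/24 = [6; 1, 2, 2, 3].

[6; 1, 2, 2, 3]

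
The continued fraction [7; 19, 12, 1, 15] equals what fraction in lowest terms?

Fold from the inside: start with 15/1.
  1 + 1/15 = 16/15
  12 + 15/16 = 207/16
  19 + 16/207 = 3949/207
  7 + 207/3949 = 27850/3949

27850/3949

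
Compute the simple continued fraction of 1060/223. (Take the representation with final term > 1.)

[4; 1, 3, 18, 3]

1060 = 4*223 + 168
223 = 1*168 + 55
168 = 3*55 + 3
55 = 18*3 + 1
3 = 3*1 + 0  (stop)
So 1060/223 = [4; 1, 3, 18, 3].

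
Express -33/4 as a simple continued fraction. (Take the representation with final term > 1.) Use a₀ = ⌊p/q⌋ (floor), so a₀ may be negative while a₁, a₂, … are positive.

-33 = -9×4 + 3
4 = 1×3 + 1
3 = 3×1 + 0  (stop)
So -33/4 = [-9; 1, 3].

[-9; 1, 3]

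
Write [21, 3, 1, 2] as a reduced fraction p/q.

234/11

Fold from the inside: start with 2/1.
  1 + 1/2 = 3/2
  3 + 2/3 = 11/3
  21 + 3/11 = 234/11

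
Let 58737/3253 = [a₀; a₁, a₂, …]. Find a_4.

2

58737 = 18·3253 + 183   →  a_0 = 18
3253 = 17·183 + 142   →  a_1 = 17
183 = 1·142 + 41   →  a_2 = 1
142 = 3·41 + 19   →  a_3 = 3
41 = 2·19 + 3   →  a_4 = 2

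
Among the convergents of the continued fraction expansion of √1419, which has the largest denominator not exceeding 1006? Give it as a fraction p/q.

12770/339

√1419 = [37; 1, 2, 37, 2, 1, 74, …] (period length 6).
Convergents:
  p_0/q_0 = 37/1
  p_1/q_1 = 38/1
  p_2/q_2 = 113/3
  p_3/q_3 = 4219/112
  p_4/q_4 = 8551/227
  p_5/q_5 = 12770/339
  p_6/q_6 = 953531/25313
q_5 = 339 ≤ 1006 < 25313 = q_6, so the answer is 12770/339.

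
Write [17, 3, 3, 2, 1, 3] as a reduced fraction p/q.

Using pₖ = aₖpₖ₋₁ + pₖ₋₂ and qₖ = aₖqₖ₋₁ + qₖ₋₂:
  k=0: a=17, p=17, q=1
  k=1: a=3, p=52, q=3
  k=2: a=3, p=173, q=10
  k=3: a=2, p=398, q=23
  k=4: a=1, p=571, q=33
  k=5: a=3, p=2111, q=122

2111/122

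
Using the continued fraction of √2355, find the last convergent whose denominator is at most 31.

825/17

√2355 = [48; 1, 1, 8, 3, 8, 1, 1, 96, …] (period length 8).
Convergents:
  p_0/q_0 = 48/1
  p_1/q_1 = 49/1
  p_2/q_2 = 97/2
  p_3/q_3 = 825/17
  p_4/q_4 = 2572/53
q_3 = 17 ≤ 31 < 53 = q_4, so the answer is 825/17.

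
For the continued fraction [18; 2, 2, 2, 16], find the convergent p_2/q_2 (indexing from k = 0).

Using pₖ = aₖpₖ₋₁ + pₖ₋₂, qₖ = aₖqₖ₋₁ + qₖ₋₂ (with p₋₁=1, p₋₂=0, q₋₁=0, q₋₂=1):
  k=0: a=18, p=18, q=1
  k=1: a=2, p=37, q=2
  k=2: a=2, p=92, q=5

92/5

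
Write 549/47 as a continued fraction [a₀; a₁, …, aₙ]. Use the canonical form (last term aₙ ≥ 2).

549 = 11·47 + 32
47 = 1·32 + 15
32 = 2·15 + 2
15 = 7·2 + 1
2 = 2·1 + 0  (stop)
So 549/47 = [11; 1, 2, 7, 2].

[11; 1, 2, 7, 2]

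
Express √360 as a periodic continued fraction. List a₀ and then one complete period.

[18; 1, 36]

a₀ = ⌊√360⌋ = 18.
With m₀=0, d₀=1 and mₖ₊₁ = dₖaₖ − mₖ, dₖ₊₁ = (n − mₖ₊₁²)/dₖ, aₖ₊₁ = ⌊(a₀+mₖ₊₁)/dₖ₊₁⌋:
  k=1: m=18, d=36, a=1
  k=2: m=18, d=1, a=36
d=1 and a=2a₀=36 at k=2, so the next step gives (m, d) = (18, 36) again — its k=1 value — and the period has length 2.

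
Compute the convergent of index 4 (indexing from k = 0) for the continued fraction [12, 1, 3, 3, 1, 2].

Using pₖ = aₖpₖ₋₁ + pₖ₋₂, qₖ = aₖqₖ₋₁ + qₖ₋₂ (with p₋₁=1, p₋₂=0, q₋₁=0, q₋₂=1):
  k=0: a=12, p=12, q=1
  k=1: a=1, p=13, q=1
  k=2: a=3, p=51, q=4
  k=3: a=3, p=166, q=13
  k=4: a=1, p=217, q=17

217/17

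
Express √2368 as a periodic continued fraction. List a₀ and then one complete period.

a₀ = ⌊√2368⌋ = 48.
With m₀=0, d₀=1 and mₖ₊₁ = dₖaₖ − mₖ, dₖ₊₁ = (n − mₖ₊₁²)/dₖ, aₖ₊₁ = ⌊(a₀+mₖ₊₁)/dₖ₊₁⌋:
  k=1: m=48, d=64, a=1
  k=2: m=16, d=33, a=1
  k=3: m=17, d=63, a=1
  k=4: m=46, d=4, a=23
  k=5: m=46, d=63, a=1
  k=6: m=17, d=33, a=1
  k=7: m=16, d=64, a=1
  k=8: m=48, d=1, a=96
d=1 and a=2a₀=96 at k=8, so the next step gives (m, d) = (48, 64) again — its k=1 value — and the period has length 8.

[48; 1, 1, 1, 23, 1, 1, 1, 96]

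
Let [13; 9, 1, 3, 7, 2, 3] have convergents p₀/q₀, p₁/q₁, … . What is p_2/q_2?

131/10

Using pₖ = aₖpₖ₋₁ + pₖ₋₂, qₖ = aₖqₖ₋₁ + qₖ₋₂ (with p₋₁=1, p₋₂=0, q₋₁=0, q₋₂=1):
  k=0: a=13, p=13, q=1
  k=1: a=9, p=118, q=9
  k=2: a=1, p=131, q=10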